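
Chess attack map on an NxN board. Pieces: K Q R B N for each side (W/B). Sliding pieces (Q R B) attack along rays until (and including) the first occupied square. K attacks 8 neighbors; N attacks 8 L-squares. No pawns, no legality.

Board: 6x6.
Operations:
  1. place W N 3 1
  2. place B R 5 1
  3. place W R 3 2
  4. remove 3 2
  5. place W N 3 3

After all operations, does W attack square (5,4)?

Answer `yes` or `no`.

Answer: yes

Derivation:
Op 1: place WN@(3,1)
Op 2: place BR@(5,1)
Op 3: place WR@(3,2)
Op 4: remove (3,2)
Op 5: place WN@(3,3)
Per-piece attacks for W:
  WN@(3,1): attacks (4,3) (5,2) (2,3) (1,2) (5,0) (1,0)
  WN@(3,3): attacks (4,5) (5,4) (2,5) (1,4) (4,1) (5,2) (2,1) (1,2)
W attacks (5,4): yes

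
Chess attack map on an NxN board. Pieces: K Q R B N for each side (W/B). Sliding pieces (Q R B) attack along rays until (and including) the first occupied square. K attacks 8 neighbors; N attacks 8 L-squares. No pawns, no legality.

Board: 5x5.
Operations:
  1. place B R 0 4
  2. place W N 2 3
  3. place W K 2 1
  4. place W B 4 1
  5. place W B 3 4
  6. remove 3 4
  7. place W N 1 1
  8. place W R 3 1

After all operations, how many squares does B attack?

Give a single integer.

Answer: 8

Derivation:
Op 1: place BR@(0,4)
Op 2: place WN@(2,3)
Op 3: place WK@(2,1)
Op 4: place WB@(4,1)
Op 5: place WB@(3,4)
Op 6: remove (3,4)
Op 7: place WN@(1,1)
Op 8: place WR@(3,1)
Per-piece attacks for B:
  BR@(0,4): attacks (0,3) (0,2) (0,1) (0,0) (1,4) (2,4) (3,4) (4,4)
Union (8 distinct): (0,0) (0,1) (0,2) (0,3) (1,4) (2,4) (3,4) (4,4)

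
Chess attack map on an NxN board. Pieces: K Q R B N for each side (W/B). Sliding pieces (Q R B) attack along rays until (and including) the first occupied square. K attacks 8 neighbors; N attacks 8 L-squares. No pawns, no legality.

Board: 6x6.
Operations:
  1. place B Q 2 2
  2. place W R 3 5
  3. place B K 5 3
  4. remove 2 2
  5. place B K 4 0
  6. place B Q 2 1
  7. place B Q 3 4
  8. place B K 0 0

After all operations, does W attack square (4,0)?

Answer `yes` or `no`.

Answer: no

Derivation:
Op 1: place BQ@(2,2)
Op 2: place WR@(3,5)
Op 3: place BK@(5,3)
Op 4: remove (2,2)
Op 5: place BK@(4,0)
Op 6: place BQ@(2,1)
Op 7: place BQ@(3,4)
Op 8: place BK@(0,0)
Per-piece attacks for W:
  WR@(3,5): attacks (3,4) (4,5) (5,5) (2,5) (1,5) (0,5) [ray(0,-1) blocked at (3,4)]
W attacks (4,0): no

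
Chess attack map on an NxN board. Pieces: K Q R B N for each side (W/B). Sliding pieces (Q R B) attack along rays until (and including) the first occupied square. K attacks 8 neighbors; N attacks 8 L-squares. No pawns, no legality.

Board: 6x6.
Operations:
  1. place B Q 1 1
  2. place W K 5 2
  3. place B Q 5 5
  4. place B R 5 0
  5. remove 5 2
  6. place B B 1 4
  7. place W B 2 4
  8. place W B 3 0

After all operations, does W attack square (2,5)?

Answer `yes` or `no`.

Answer: no

Derivation:
Op 1: place BQ@(1,1)
Op 2: place WK@(5,2)
Op 3: place BQ@(5,5)
Op 4: place BR@(5,0)
Op 5: remove (5,2)
Op 6: place BB@(1,4)
Op 7: place WB@(2,4)
Op 8: place WB@(3,0)
Per-piece attacks for W:
  WB@(2,4): attacks (3,5) (3,3) (4,2) (5,1) (1,5) (1,3) (0,2)
  WB@(3,0): attacks (4,1) (5,2) (2,1) (1,2) (0,3)
W attacks (2,5): no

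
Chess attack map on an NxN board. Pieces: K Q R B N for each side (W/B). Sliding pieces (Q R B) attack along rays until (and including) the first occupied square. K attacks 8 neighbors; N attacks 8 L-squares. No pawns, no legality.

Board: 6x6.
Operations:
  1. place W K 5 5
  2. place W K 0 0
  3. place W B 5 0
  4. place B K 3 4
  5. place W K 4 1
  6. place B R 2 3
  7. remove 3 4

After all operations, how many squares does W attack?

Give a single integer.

Op 1: place WK@(5,5)
Op 2: place WK@(0,0)
Op 3: place WB@(5,0)
Op 4: place BK@(3,4)
Op 5: place WK@(4,1)
Op 6: place BR@(2,3)
Op 7: remove (3,4)
Per-piece attacks for W:
  WK@(0,0): attacks (0,1) (1,0) (1,1)
  WK@(4,1): attacks (4,2) (4,0) (5,1) (3,1) (5,2) (5,0) (3,2) (3,0)
  WB@(5,0): attacks (4,1) [ray(-1,1) blocked at (4,1)]
  WK@(5,5): attacks (5,4) (4,5) (4,4)
Union (15 distinct): (0,1) (1,0) (1,1) (3,0) (3,1) (3,2) (4,0) (4,1) (4,2) (4,4) (4,5) (5,0) (5,1) (5,2) (5,4)

Answer: 15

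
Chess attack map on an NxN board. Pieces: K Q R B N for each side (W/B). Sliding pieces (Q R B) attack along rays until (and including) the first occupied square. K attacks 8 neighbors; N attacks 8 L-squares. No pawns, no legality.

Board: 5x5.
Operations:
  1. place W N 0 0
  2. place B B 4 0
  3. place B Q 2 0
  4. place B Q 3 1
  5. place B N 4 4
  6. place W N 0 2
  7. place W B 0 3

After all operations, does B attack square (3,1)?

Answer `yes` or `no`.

Answer: yes

Derivation:
Op 1: place WN@(0,0)
Op 2: place BB@(4,0)
Op 3: place BQ@(2,0)
Op 4: place BQ@(3,1)
Op 5: place BN@(4,4)
Op 6: place WN@(0,2)
Op 7: place WB@(0,3)
Per-piece attacks for B:
  BQ@(2,0): attacks (2,1) (2,2) (2,3) (2,4) (3,0) (4,0) (1,0) (0,0) (3,1) (1,1) (0,2) [ray(1,0) blocked at (4,0); ray(-1,0) blocked at (0,0); ray(1,1) blocked at (3,1); ray(-1,1) blocked at (0,2)]
  BQ@(3,1): attacks (3,2) (3,3) (3,4) (3,0) (4,1) (2,1) (1,1) (0,1) (4,2) (4,0) (2,2) (1,3) (0,4) (2,0) [ray(1,-1) blocked at (4,0); ray(-1,-1) blocked at (2,0)]
  BB@(4,0): attacks (3,1) [ray(-1,1) blocked at (3,1)]
  BN@(4,4): attacks (3,2) (2,3)
B attacks (3,1): yes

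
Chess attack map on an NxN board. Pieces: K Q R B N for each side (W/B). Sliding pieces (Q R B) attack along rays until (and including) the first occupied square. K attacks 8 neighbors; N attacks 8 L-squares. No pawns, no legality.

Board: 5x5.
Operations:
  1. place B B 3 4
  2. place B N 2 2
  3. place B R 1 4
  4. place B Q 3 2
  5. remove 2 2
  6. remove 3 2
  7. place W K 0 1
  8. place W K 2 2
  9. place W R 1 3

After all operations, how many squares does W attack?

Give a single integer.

Op 1: place BB@(3,4)
Op 2: place BN@(2,2)
Op 3: place BR@(1,4)
Op 4: place BQ@(3,2)
Op 5: remove (2,2)
Op 6: remove (3,2)
Op 7: place WK@(0,1)
Op 8: place WK@(2,2)
Op 9: place WR@(1,3)
Per-piece attacks for W:
  WK@(0,1): attacks (0,2) (0,0) (1,1) (1,2) (1,0)
  WR@(1,3): attacks (1,4) (1,2) (1,1) (1,0) (2,3) (3,3) (4,3) (0,3) [ray(0,1) blocked at (1,4)]
  WK@(2,2): attacks (2,3) (2,1) (3,2) (1,2) (3,3) (3,1) (1,3) (1,1)
Union (14 distinct): (0,0) (0,2) (0,3) (1,0) (1,1) (1,2) (1,3) (1,4) (2,1) (2,3) (3,1) (3,2) (3,3) (4,3)

Answer: 14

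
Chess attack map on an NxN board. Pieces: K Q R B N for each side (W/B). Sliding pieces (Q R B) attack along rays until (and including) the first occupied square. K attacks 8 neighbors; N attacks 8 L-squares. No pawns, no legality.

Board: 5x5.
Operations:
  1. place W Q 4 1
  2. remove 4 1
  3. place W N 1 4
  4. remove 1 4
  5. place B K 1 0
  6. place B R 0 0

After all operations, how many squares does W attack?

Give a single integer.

Op 1: place WQ@(4,1)
Op 2: remove (4,1)
Op 3: place WN@(1,4)
Op 4: remove (1,4)
Op 5: place BK@(1,0)
Op 6: place BR@(0,0)
Per-piece attacks for W:
Union (0 distinct): (none)

Answer: 0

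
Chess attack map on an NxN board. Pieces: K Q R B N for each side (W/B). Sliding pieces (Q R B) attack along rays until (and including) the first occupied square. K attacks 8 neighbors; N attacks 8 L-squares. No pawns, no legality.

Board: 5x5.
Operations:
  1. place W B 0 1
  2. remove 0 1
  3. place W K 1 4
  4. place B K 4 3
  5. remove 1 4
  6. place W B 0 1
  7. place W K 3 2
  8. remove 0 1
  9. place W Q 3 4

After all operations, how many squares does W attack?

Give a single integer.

Answer: 15

Derivation:
Op 1: place WB@(0,1)
Op 2: remove (0,1)
Op 3: place WK@(1,4)
Op 4: place BK@(4,3)
Op 5: remove (1,4)
Op 6: place WB@(0,1)
Op 7: place WK@(3,2)
Op 8: remove (0,1)
Op 9: place WQ@(3,4)
Per-piece attacks for W:
  WK@(3,2): attacks (3,3) (3,1) (4,2) (2,2) (4,3) (4,1) (2,3) (2,1)
  WQ@(3,4): attacks (3,3) (3,2) (4,4) (2,4) (1,4) (0,4) (4,3) (2,3) (1,2) (0,1) [ray(0,-1) blocked at (3,2); ray(1,-1) blocked at (4,3)]
Union (15 distinct): (0,1) (0,4) (1,2) (1,4) (2,1) (2,2) (2,3) (2,4) (3,1) (3,2) (3,3) (4,1) (4,2) (4,3) (4,4)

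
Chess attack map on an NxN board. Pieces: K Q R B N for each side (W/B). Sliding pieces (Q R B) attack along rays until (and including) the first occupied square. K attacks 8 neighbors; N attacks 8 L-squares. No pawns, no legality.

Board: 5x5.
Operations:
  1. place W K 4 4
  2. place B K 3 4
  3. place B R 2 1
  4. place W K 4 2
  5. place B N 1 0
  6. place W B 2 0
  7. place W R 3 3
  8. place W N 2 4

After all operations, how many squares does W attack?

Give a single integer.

Answer: 14

Derivation:
Op 1: place WK@(4,4)
Op 2: place BK@(3,4)
Op 3: place BR@(2,1)
Op 4: place WK@(4,2)
Op 5: place BN@(1,0)
Op 6: place WB@(2,0)
Op 7: place WR@(3,3)
Op 8: place WN@(2,4)
Per-piece attacks for W:
  WB@(2,0): attacks (3,1) (4,2) (1,1) (0,2) [ray(1,1) blocked at (4,2)]
  WN@(2,4): attacks (3,2) (4,3) (1,2) (0,3)
  WR@(3,3): attacks (3,4) (3,2) (3,1) (3,0) (4,3) (2,3) (1,3) (0,3) [ray(0,1) blocked at (3,4)]
  WK@(4,2): attacks (4,3) (4,1) (3,2) (3,3) (3,1)
  WK@(4,4): attacks (4,3) (3,4) (3,3)
Union (14 distinct): (0,2) (0,3) (1,1) (1,2) (1,3) (2,3) (3,0) (3,1) (3,2) (3,3) (3,4) (4,1) (4,2) (4,3)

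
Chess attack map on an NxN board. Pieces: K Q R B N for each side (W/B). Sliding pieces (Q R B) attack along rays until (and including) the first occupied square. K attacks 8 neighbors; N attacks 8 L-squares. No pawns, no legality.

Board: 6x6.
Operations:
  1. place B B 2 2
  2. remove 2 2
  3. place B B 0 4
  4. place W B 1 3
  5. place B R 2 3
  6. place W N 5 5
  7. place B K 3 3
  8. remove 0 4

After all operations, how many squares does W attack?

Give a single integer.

Op 1: place BB@(2,2)
Op 2: remove (2,2)
Op 3: place BB@(0,4)
Op 4: place WB@(1,3)
Op 5: place BR@(2,3)
Op 6: place WN@(5,5)
Op 7: place BK@(3,3)
Op 8: remove (0,4)
Per-piece attacks for W:
  WB@(1,3): attacks (2,4) (3,5) (2,2) (3,1) (4,0) (0,4) (0,2)
  WN@(5,5): attacks (4,3) (3,4)
Union (9 distinct): (0,2) (0,4) (2,2) (2,4) (3,1) (3,4) (3,5) (4,0) (4,3)

Answer: 9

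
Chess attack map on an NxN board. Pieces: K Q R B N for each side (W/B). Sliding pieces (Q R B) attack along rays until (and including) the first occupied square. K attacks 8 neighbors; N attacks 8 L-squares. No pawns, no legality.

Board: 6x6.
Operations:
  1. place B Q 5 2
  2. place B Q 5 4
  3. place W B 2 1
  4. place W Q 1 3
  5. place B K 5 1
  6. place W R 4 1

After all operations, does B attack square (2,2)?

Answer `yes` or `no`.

Op 1: place BQ@(5,2)
Op 2: place BQ@(5,4)
Op 3: place WB@(2,1)
Op 4: place WQ@(1,3)
Op 5: place BK@(5,1)
Op 6: place WR@(4,1)
Per-piece attacks for B:
  BK@(5,1): attacks (5,2) (5,0) (4,1) (4,2) (4,0)
  BQ@(5,2): attacks (5,3) (5,4) (5,1) (4,2) (3,2) (2,2) (1,2) (0,2) (4,3) (3,4) (2,5) (4,1) [ray(0,1) blocked at (5,4); ray(0,-1) blocked at (5,1); ray(-1,-1) blocked at (4,1)]
  BQ@(5,4): attacks (5,5) (5,3) (5,2) (4,4) (3,4) (2,4) (1,4) (0,4) (4,5) (4,3) (3,2) (2,1) [ray(0,-1) blocked at (5,2); ray(-1,-1) blocked at (2,1)]
B attacks (2,2): yes

Answer: yes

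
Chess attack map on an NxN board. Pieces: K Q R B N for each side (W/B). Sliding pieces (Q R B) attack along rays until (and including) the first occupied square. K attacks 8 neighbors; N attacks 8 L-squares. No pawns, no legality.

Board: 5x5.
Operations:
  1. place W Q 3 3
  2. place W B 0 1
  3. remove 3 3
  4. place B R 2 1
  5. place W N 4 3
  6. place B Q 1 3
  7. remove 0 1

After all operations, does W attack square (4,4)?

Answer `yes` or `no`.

Op 1: place WQ@(3,3)
Op 2: place WB@(0,1)
Op 3: remove (3,3)
Op 4: place BR@(2,1)
Op 5: place WN@(4,3)
Op 6: place BQ@(1,3)
Op 7: remove (0,1)
Per-piece attacks for W:
  WN@(4,3): attacks (2,4) (3,1) (2,2)
W attacks (4,4): no

Answer: no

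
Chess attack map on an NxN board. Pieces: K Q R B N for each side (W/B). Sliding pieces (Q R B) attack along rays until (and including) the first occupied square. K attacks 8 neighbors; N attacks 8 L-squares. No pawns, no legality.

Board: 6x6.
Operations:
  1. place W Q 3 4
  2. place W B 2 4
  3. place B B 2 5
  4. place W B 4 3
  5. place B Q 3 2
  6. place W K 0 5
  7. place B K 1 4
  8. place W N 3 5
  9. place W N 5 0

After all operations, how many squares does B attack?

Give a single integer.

Op 1: place WQ@(3,4)
Op 2: place WB@(2,4)
Op 3: place BB@(2,5)
Op 4: place WB@(4,3)
Op 5: place BQ@(3,2)
Op 6: place WK@(0,5)
Op 7: place BK@(1,4)
Op 8: place WN@(3,5)
Op 9: place WN@(5,0)
Per-piece attacks for B:
  BK@(1,4): attacks (1,5) (1,3) (2,4) (0,4) (2,5) (2,3) (0,5) (0,3)
  BB@(2,5): attacks (3,4) (1,4) [ray(1,-1) blocked at (3,4); ray(-1,-1) blocked at (1,4)]
  BQ@(3,2): attacks (3,3) (3,4) (3,1) (3,0) (4,2) (5,2) (2,2) (1,2) (0,2) (4,3) (4,1) (5,0) (2,3) (1,4) (2,1) (1,0) [ray(0,1) blocked at (3,4); ray(1,1) blocked at (4,3); ray(1,-1) blocked at (5,0); ray(-1,1) blocked at (1,4)]
Union (23 distinct): (0,2) (0,3) (0,4) (0,5) (1,0) (1,2) (1,3) (1,4) (1,5) (2,1) (2,2) (2,3) (2,4) (2,5) (3,0) (3,1) (3,3) (3,4) (4,1) (4,2) (4,3) (5,0) (5,2)

Answer: 23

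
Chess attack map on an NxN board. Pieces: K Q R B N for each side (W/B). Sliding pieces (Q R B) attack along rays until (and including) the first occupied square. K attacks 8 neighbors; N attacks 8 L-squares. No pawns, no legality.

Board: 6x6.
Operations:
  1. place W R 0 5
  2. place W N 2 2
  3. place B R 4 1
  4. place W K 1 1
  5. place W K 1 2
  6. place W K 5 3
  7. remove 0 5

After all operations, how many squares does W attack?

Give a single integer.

Answer: 21

Derivation:
Op 1: place WR@(0,5)
Op 2: place WN@(2,2)
Op 3: place BR@(4,1)
Op 4: place WK@(1,1)
Op 5: place WK@(1,2)
Op 6: place WK@(5,3)
Op 7: remove (0,5)
Per-piece attacks for W:
  WK@(1,1): attacks (1,2) (1,0) (2,1) (0,1) (2,2) (2,0) (0,2) (0,0)
  WK@(1,2): attacks (1,3) (1,1) (2,2) (0,2) (2,3) (2,1) (0,3) (0,1)
  WN@(2,2): attacks (3,4) (4,3) (1,4) (0,3) (3,0) (4,1) (1,0) (0,1)
  WK@(5,3): attacks (5,4) (5,2) (4,3) (4,4) (4,2)
Union (21 distinct): (0,0) (0,1) (0,2) (0,3) (1,0) (1,1) (1,2) (1,3) (1,4) (2,0) (2,1) (2,2) (2,3) (3,0) (3,4) (4,1) (4,2) (4,3) (4,4) (5,2) (5,4)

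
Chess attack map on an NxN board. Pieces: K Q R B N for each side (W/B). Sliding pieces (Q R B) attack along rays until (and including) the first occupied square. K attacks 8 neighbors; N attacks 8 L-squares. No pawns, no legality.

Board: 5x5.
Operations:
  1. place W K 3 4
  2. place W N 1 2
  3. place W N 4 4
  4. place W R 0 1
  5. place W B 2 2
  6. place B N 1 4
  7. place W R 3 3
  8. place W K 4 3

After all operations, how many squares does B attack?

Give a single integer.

Answer: 3

Derivation:
Op 1: place WK@(3,4)
Op 2: place WN@(1,2)
Op 3: place WN@(4,4)
Op 4: place WR@(0,1)
Op 5: place WB@(2,2)
Op 6: place BN@(1,4)
Op 7: place WR@(3,3)
Op 8: place WK@(4,3)
Per-piece attacks for B:
  BN@(1,4): attacks (2,2) (3,3) (0,2)
Union (3 distinct): (0,2) (2,2) (3,3)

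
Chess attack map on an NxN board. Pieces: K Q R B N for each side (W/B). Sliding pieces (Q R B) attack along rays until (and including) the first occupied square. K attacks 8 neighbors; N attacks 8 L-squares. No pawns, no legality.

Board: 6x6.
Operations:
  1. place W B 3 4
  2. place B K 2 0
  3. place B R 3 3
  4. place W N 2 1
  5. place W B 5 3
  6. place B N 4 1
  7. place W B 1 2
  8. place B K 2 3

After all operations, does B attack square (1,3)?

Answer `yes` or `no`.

Answer: yes

Derivation:
Op 1: place WB@(3,4)
Op 2: place BK@(2,0)
Op 3: place BR@(3,3)
Op 4: place WN@(2,1)
Op 5: place WB@(5,3)
Op 6: place BN@(4,1)
Op 7: place WB@(1,2)
Op 8: place BK@(2,3)
Per-piece attacks for B:
  BK@(2,0): attacks (2,1) (3,0) (1,0) (3,1) (1,1)
  BK@(2,3): attacks (2,4) (2,2) (3,3) (1,3) (3,4) (3,2) (1,4) (1,2)
  BR@(3,3): attacks (3,4) (3,2) (3,1) (3,0) (4,3) (5,3) (2,3) [ray(0,1) blocked at (3,4); ray(1,0) blocked at (5,3); ray(-1,0) blocked at (2,3)]
  BN@(4,1): attacks (5,3) (3,3) (2,2) (2,0)
B attacks (1,3): yes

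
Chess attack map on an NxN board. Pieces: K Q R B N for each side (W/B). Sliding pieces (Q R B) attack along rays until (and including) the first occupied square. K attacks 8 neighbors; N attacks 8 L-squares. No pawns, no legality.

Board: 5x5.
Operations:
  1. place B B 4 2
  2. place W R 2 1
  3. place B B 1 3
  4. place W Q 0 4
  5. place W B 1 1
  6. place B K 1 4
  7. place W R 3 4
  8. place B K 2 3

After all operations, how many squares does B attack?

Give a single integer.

Answer: 15

Derivation:
Op 1: place BB@(4,2)
Op 2: place WR@(2,1)
Op 3: place BB@(1,3)
Op 4: place WQ@(0,4)
Op 5: place WB@(1,1)
Op 6: place BK@(1,4)
Op 7: place WR@(3,4)
Op 8: place BK@(2,3)
Per-piece attacks for B:
  BB@(1,3): attacks (2,4) (2,2) (3,1) (4,0) (0,4) (0,2) [ray(-1,1) blocked at (0,4)]
  BK@(1,4): attacks (1,3) (2,4) (0,4) (2,3) (0,3)
  BK@(2,3): attacks (2,4) (2,2) (3,3) (1,3) (3,4) (3,2) (1,4) (1,2)
  BB@(4,2): attacks (3,3) (2,4) (3,1) (2,0)
Union (15 distinct): (0,2) (0,3) (0,4) (1,2) (1,3) (1,4) (2,0) (2,2) (2,3) (2,4) (3,1) (3,2) (3,3) (3,4) (4,0)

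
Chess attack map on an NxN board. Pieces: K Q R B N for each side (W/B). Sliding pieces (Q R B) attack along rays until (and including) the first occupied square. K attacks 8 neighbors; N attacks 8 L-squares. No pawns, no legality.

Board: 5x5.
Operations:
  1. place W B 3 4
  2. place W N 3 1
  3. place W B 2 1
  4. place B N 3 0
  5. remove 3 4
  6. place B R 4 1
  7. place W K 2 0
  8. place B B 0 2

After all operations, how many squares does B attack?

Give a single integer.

Op 1: place WB@(3,4)
Op 2: place WN@(3,1)
Op 3: place WB@(2,1)
Op 4: place BN@(3,0)
Op 5: remove (3,4)
Op 6: place BR@(4,1)
Op 7: place WK@(2,0)
Op 8: place BB@(0,2)
Per-piece attacks for B:
  BB@(0,2): attacks (1,3) (2,4) (1,1) (2,0) [ray(1,-1) blocked at (2,0)]
  BN@(3,0): attacks (4,2) (2,2) (1,1)
  BR@(4,1): attacks (4,2) (4,3) (4,4) (4,0) (3,1) [ray(-1,0) blocked at (3,1)]
Union (10 distinct): (1,1) (1,3) (2,0) (2,2) (2,4) (3,1) (4,0) (4,2) (4,3) (4,4)

Answer: 10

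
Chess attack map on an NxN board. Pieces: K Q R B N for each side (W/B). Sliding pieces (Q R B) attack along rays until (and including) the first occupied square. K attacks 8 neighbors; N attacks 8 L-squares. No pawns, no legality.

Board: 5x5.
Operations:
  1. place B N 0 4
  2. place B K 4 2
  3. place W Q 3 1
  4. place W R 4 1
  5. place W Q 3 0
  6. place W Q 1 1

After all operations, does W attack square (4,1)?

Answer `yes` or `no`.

Answer: yes

Derivation:
Op 1: place BN@(0,4)
Op 2: place BK@(4,2)
Op 3: place WQ@(3,1)
Op 4: place WR@(4,1)
Op 5: place WQ@(3,0)
Op 6: place WQ@(1,1)
Per-piece attacks for W:
  WQ@(1,1): attacks (1,2) (1,3) (1,4) (1,0) (2,1) (3,1) (0,1) (2,2) (3,3) (4,4) (2,0) (0,2) (0,0) [ray(1,0) blocked at (3,1)]
  WQ@(3,0): attacks (3,1) (4,0) (2,0) (1,0) (0,0) (4,1) (2,1) (1,2) (0,3) [ray(0,1) blocked at (3,1); ray(1,1) blocked at (4,1)]
  WQ@(3,1): attacks (3,2) (3,3) (3,4) (3,0) (4,1) (2,1) (1,1) (4,2) (4,0) (2,2) (1,3) (0,4) (2,0) [ray(0,-1) blocked at (3,0); ray(1,0) blocked at (4,1); ray(-1,0) blocked at (1,1); ray(1,1) blocked at (4,2); ray(-1,1) blocked at (0,4)]
  WR@(4,1): attacks (4,2) (4,0) (3,1) [ray(0,1) blocked at (4,2); ray(-1,0) blocked at (3,1)]
W attacks (4,1): yes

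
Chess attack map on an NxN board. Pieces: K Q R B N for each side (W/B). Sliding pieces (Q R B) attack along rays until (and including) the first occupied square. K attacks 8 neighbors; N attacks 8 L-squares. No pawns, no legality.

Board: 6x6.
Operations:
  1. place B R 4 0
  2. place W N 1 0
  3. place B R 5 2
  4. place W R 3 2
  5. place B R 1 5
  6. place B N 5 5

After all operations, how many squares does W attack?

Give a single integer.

Op 1: place BR@(4,0)
Op 2: place WN@(1,0)
Op 3: place BR@(5,2)
Op 4: place WR@(3,2)
Op 5: place BR@(1,5)
Op 6: place BN@(5,5)
Per-piece attacks for W:
  WN@(1,0): attacks (2,2) (3,1) (0,2)
  WR@(3,2): attacks (3,3) (3,4) (3,5) (3,1) (3,0) (4,2) (5,2) (2,2) (1,2) (0,2) [ray(1,0) blocked at (5,2)]
Union (10 distinct): (0,2) (1,2) (2,2) (3,0) (3,1) (3,3) (3,4) (3,5) (4,2) (5,2)

Answer: 10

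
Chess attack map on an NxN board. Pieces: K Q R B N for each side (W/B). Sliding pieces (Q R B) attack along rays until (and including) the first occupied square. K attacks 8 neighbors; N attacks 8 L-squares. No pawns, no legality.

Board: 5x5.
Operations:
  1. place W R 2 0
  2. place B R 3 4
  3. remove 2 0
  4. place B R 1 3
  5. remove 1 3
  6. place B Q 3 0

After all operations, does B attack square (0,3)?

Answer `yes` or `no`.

Op 1: place WR@(2,0)
Op 2: place BR@(3,4)
Op 3: remove (2,0)
Op 4: place BR@(1,3)
Op 5: remove (1,3)
Op 6: place BQ@(3,0)
Per-piece attacks for B:
  BQ@(3,0): attacks (3,1) (3,2) (3,3) (3,4) (4,0) (2,0) (1,0) (0,0) (4,1) (2,1) (1,2) (0,3) [ray(0,1) blocked at (3,4)]
  BR@(3,4): attacks (3,3) (3,2) (3,1) (3,0) (4,4) (2,4) (1,4) (0,4) [ray(0,-1) blocked at (3,0)]
B attacks (0,3): yes

Answer: yes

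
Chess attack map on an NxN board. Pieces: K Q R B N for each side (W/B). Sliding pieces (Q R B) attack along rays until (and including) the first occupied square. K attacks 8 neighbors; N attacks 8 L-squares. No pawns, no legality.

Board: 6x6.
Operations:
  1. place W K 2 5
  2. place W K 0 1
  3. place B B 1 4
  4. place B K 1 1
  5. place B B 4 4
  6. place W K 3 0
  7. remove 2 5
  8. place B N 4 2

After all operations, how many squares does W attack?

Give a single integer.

Answer: 10

Derivation:
Op 1: place WK@(2,5)
Op 2: place WK@(0,1)
Op 3: place BB@(1,4)
Op 4: place BK@(1,1)
Op 5: place BB@(4,4)
Op 6: place WK@(3,0)
Op 7: remove (2,5)
Op 8: place BN@(4,2)
Per-piece attacks for W:
  WK@(0,1): attacks (0,2) (0,0) (1,1) (1,2) (1,0)
  WK@(3,0): attacks (3,1) (4,0) (2,0) (4,1) (2,1)
Union (10 distinct): (0,0) (0,2) (1,0) (1,1) (1,2) (2,0) (2,1) (3,1) (4,0) (4,1)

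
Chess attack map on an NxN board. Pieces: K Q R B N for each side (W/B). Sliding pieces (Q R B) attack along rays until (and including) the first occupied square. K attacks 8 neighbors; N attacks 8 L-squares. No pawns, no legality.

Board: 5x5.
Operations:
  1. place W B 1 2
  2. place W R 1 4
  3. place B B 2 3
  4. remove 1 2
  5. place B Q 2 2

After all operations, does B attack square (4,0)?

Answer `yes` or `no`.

Answer: yes

Derivation:
Op 1: place WB@(1,2)
Op 2: place WR@(1,4)
Op 3: place BB@(2,3)
Op 4: remove (1,2)
Op 5: place BQ@(2,2)
Per-piece attacks for B:
  BQ@(2,2): attacks (2,3) (2,1) (2,0) (3,2) (4,2) (1,2) (0,2) (3,3) (4,4) (3,1) (4,0) (1,3) (0,4) (1,1) (0,0) [ray(0,1) blocked at (2,3)]
  BB@(2,3): attacks (3,4) (3,2) (4,1) (1,4) (1,2) (0,1) [ray(-1,1) blocked at (1,4)]
B attacks (4,0): yes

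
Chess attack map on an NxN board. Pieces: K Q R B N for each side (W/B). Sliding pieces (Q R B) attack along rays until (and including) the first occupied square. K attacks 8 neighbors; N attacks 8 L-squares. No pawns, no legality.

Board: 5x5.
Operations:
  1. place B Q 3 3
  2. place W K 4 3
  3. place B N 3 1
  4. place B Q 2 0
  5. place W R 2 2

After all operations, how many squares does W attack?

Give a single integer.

Op 1: place BQ@(3,3)
Op 2: place WK@(4,3)
Op 3: place BN@(3,1)
Op 4: place BQ@(2,0)
Op 5: place WR@(2,2)
Per-piece attacks for W:
  WR@(2,2): attacks (2,3) (2,4) (2,1) (2,0) (3,2) (4,2) (1,2) (0,2) [ray(0,-1) blocked at (2,0)]
  WK@(4,3): attacks (4,4) (4,2) (3,3) (3,4) (3,2)
Union (11 distinct): (0,2) (1,2) (2,0) (2,1) (2,3) (2,4) (3,2) (3,3) (3,4) (4,2) (4,4)

Answer: 11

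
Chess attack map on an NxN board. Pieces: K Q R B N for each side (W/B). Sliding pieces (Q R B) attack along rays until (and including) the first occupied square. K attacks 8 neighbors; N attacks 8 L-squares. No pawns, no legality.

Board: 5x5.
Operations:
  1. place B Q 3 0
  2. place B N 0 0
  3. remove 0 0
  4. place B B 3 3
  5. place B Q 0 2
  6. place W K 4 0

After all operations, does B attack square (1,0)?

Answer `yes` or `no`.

Op 1: place BQ@(3,0)
Op 2: place BN@(0,0)
Op 3: remove (0,0)
Op 4: place BB@(3,3)
Op 5: place BQ@(0,2)
Op 6: place WK@(4,0)
Per-piece attacks for B:
  BQ@(0,2): attacks (0,3) (0,4) (0,1) (0,0) (1,2) (2,2) (3,2) (4,2) (1,3) (2,4) (1,1) (2,0)
  BQ@(3,0): attacks (3,1) (3,2) (3,3) (4,0) (2,0) (1,0) (0,0) (4,1) (2,1) (1,2) (0,3) [ray(0,1) blocked at (3,3); ray(1,0) blocked at (4,0)]
  BB@(3,3): attacks (4,4) (4,2) (2,4) (2,2) (1,1) (0,0)
B attacks (1,0): yes

Answer: yes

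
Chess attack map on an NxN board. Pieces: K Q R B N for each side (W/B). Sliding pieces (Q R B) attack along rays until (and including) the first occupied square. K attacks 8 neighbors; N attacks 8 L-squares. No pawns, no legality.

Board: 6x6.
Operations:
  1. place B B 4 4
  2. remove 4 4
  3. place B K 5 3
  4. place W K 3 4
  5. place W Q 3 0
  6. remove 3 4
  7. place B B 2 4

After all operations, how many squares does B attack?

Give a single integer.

Op 1: place BB@(4,4)
Op 2: remove (4,4)
Op 3: place BK@(5,3)
Op 4: place WK@(3,4)
Op 5: place WQ@(3,0)
Op 6: remove (3,4)
Op 7: place BB@(2,4)
Per-piece attacks for B:
  BB@(2,4): attacks (3,5) (3,3) (4,2) (5,1) (1,5) (1,3) (0,2)
  BK@(5,3): attacks (5,4) (5,2) (4,3) (4,4) (4,2)
Union (11 distinct): (0,2) (1,3) (1,5) (3,3) (3,5) (4,2) (4,3) (4,4) (5,1) (5,2) (5,4)

Answer: 11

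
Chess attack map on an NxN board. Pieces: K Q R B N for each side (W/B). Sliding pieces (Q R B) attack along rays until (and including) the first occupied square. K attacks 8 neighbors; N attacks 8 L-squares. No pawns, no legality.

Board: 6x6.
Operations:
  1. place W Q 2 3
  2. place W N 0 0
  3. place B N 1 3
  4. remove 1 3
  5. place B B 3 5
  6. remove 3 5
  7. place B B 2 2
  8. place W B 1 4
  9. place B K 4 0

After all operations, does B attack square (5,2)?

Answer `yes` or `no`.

Op 1: place WQ@(2,3)
Op 2: place WN@(0,0)
Op 3: place BN@(1,3)
Op 4: remove (1,3)
Op 5: place BB@(3,5)
Op 6: remove (3,5)
Op 7: place BB@(2,2)
Op 8: place WB@(1,4)
Op 9: place BK@(4,0)
Per-piece attacks for B:
  BB@(2,2): attacks (3,3) (4,4) (5,5) (3,1) (4,0) (1,3) (0,4) (1,1) (0,0) [ray(1,-1) blocked at (4,0); ray(-1,-1) blocked at (0,0)]
  BK@(4,0): attacks (4,1) (5,0) (3,0) (5,1) (3,1)
B attacks (5,2): no

Answer: no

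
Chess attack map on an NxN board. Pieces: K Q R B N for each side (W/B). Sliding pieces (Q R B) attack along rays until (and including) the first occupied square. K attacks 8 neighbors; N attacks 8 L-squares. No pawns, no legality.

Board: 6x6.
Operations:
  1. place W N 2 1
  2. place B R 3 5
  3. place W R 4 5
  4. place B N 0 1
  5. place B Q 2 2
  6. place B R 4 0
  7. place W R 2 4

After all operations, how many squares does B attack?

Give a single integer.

Op 1: place WN@(2,1)
Op 2: place BR@(3,5)
Op 3: place WR@(4,5)
Op 4: place BN@(0,1)
Op 5: place BQ@(2,2)
Op 6: place BR@(4,0)
Op 7: place WR@(2,4)
Per-piece attacks for B:
  BN@(0,1): attacks (1,3) (2,2) (2,0)
  BQ@(2,2): attacks (2,3) (2,4) (2,1) (3,2) (4,2) (5,2) (1,2) (0,2) (3,3) (4,4) (5,5) (3,1) (4,0) (1,3) (0,4) (1,1) (0,0) [ray(0,1) blocked at (2,4); ray(0,-1) blocked at (2,1); ray(1,-1) blocked at (4,0)]
  BR@(3,5): attacks (3,4) (3,3) (3,2) (3,1) (3,0) (4,5) (2,5) (1,5) (0,5) [ray(1,0) blocked at (4,5)]
  BR@(4,0): attacks (4,1) (4,2) (4,3) (4,4) (4,5) (5,0) (3,0) (2,0) (1,0) (0,0) [ray(0,1) blocked at (4,5)]
Union (29 distinct): (0,0) (0,2) (0,4) (0,5) (1,0) (1,1) (1,2) (1,3) (1,5) (2,0) (2,1) (2,2) (2,3) (2,4) (2,5) (3,0) (3,1) (3,2) (3,3) (3,4) (4,0) (4,1) (4,2) (4,3) (4,4) (4,5) (5,0) (5,2) (5,5)

Answer: 29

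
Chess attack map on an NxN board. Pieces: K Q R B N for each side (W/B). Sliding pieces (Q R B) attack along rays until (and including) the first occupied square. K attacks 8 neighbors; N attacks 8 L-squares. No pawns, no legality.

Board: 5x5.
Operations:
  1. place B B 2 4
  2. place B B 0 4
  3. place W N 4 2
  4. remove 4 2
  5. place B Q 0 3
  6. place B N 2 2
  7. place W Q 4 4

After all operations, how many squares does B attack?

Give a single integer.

Op 1: place BB@(2,4)
Op 2: place BB@(0,4)
Op 3: place WN@(4,2)
Op 4: remove (4,2)
Op 5: place BQ@(0,3)
Op 6: place BN@(2,2)
Op 7: place WQ@(4,4)
Per-piece attacks for B:
  BQ@(0,3): attacks (0,4) (0,2) (0,1) (0,0) (1,3) (2,3) (3,3) (4,3) (1,4) (1,2) (2,1) (3,0) [ray(0,1) blocked at (0,4)]
  BB@(0,4): attacks (1,3) (2,2) [ray(1,-1) blocked at (2,2)]
  BN@(2,2): attacks (3,4) (4,3) (1,4) (0,3) (3,0) (4,1) (1,0) (0,1)
  BB@(2,4): attacks (3,3) (4,2) (1,3) (0,2)
Union (18 distinct): (0,0) (0,1) (0,2) (0,3) (0,4) (1,0) (1,2) (1,3) (1,4) (2,1) (2,2) (2,3) (3,0) (3,3) (3,4) (4,1) (4,2) (4,3)

Answer: 18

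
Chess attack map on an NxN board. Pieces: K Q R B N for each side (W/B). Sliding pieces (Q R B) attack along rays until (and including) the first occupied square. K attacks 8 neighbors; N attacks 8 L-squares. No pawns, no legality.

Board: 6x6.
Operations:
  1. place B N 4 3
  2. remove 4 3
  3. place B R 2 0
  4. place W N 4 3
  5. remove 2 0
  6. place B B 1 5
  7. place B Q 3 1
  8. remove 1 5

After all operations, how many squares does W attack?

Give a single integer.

Answer: 6

Derivation:
Op 1: place BN@(4,3)
Op 2: remove (4,3)
Op 3: place BR@(2,0)
Op 4: place WN@(4,3)
Op 5: remove (2,0)
Op 6: place BB@(1,5)
Op 7: place BQ@(3,1)
Op 8: remove (1,5)
Per-piece attacks for W:
  WN@(4,3): attacks (5,5) (3,5) (2,4) (5,1) (3,1) (2,2)
Union (6 distinct): (2,2) (2,4) (3,1) (3,5) (5,1) (5,5)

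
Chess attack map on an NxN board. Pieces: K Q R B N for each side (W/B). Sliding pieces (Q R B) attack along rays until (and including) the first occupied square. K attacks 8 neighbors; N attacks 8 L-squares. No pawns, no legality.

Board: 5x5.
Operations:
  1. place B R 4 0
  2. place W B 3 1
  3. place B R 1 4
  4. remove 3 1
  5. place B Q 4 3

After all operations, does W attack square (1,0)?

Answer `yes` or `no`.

Answer: no

Derivation:
Op 1: place BR@(4,0)
Op 2: place WB@(3,1)
Op 3: place BR@(1,4)
Op 4: remove (3,1)
Op 5: place BQ@(4,3)
Per-piece attacks for W:
W attacks (1,0): no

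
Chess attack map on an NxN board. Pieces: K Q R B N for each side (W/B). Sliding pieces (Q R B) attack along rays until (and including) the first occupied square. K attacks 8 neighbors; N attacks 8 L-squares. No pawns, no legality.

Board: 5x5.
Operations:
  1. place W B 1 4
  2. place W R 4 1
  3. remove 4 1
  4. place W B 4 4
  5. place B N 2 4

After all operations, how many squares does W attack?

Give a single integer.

Op 1: place WB@(1,4)
Op 2: place WR@(4,1)
Op 3: remove (4,1)
Op 4: place WB@(4,4)
Op 5: place BN@(2,4)
Per-piece attacks for W:
  WB@(1,4): attacks (2,3) (3,2) (4,1) (0,3)
  WB@(4,4): attacks (3,3) (2,2) (1,1) (0,0)
Union (8 distinct): (0,0) (0,3) (1,1) (2,2) (2,3) (3,2) (3,3) (4,1)

Answer: 8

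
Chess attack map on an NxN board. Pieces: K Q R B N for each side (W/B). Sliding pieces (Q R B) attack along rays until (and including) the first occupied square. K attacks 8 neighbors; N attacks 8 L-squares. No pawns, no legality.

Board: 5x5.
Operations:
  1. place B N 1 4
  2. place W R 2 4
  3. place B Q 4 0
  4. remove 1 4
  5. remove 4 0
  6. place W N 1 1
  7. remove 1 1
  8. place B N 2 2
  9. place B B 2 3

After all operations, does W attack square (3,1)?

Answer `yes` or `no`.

Op 1: place BN@(1,4)
Op 2: place WR@(2,4)
Op 3: place BQ@(4,0)
Op 4: remove (1,4)
Op 5: remove (4,0)
Op 6: place WN@(1,1)
Op 7: remove (1,1)
Op 8: place BN@(2,2)
Op 9: place BB@(2,3)
Per-piece attacks for W:
  WR@(2,4): attacks (2,3) (3,4) (4,4) (1,4) (0,4) [ray(0,-1) blocked at (2,3)]
W attacks (3,1): no

Answer: no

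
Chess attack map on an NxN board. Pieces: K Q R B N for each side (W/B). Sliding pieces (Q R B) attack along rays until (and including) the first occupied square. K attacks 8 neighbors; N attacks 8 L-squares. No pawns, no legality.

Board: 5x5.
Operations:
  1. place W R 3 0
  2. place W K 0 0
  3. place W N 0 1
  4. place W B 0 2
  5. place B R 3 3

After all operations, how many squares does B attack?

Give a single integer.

Answer: 8

Derivation:
Op 1: place WR@(3,0)
Op 2: place WK@(0,0)
Op 3: place WN@(0,1)
Op 4: place WB@(0,2)
Op 5: place BR@(3,3)
Per-piece attacks for B:
  BR@(3,3): attacks (3,4) (3,2) (3,1) (3,0) (4,3) (2,3) (1,3) (0,3) [ray(0,-1) blocked at (3,0)]
Union (8 distinct): (0,3) (1,3) (2,3) (3,0) (3,1) (3,2) (3,4) (4,3)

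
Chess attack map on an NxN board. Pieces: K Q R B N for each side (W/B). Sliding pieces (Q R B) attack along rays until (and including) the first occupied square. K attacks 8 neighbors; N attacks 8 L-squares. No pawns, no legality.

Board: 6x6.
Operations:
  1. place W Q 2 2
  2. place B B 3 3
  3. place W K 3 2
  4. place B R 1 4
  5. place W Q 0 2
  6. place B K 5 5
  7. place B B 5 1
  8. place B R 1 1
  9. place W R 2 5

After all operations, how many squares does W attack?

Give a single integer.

Answer: 26

Derivation:
Op 1: place WQ@(2,2)
Op 2: place BB@(3,3)
Op 3: place WK@(3,2)
Op 4: place BR@(1,4)
Op 5: place WQ@(0,2)
Op 6: place BK@(5,5)
Op 7: place BB@(5,1)
Op 8: place BR@(1,1)
Op 9: place WR@(2,5)
Per-piece attacks for W:
  WQ@(0,2): attacks (0,3) (0,4) (0,5) (0,1) (0,0) (1,2) (2,2) (1,3) (2,4) (3,5) (1,1) [ray(1,0) blocked at (2,2); ray(1,-1) blocked at (1,1)]
  WQ@(2,2): attacks (2,3) (2,4) (2,5) (2,1) (2,0) (3,2) (1,2) (0,2) (3,3) (3,1) (4,0) (1,3) (0,4) (1,1) [ray(0,1) blocked at (2,5); ray(1,0) blocked at (3,2); ray(-1,0) blocked at (0,2); ray(1,1) blocked at (3,3); ray(-1,-1) blocked at (1,1)]
  WR@(2,5): attacks (2,4) (2,3) (2,2) (3,5) (4,5) (5,5) (1,5) (0,5) [ray(0,-1) blocked at (2,2); ray(1,0) blocked at (5,5)]
  WK@(3,2): attacks (3,3) (3,1) (4,2) (2,2) (4,3) (4,1) (2,3) (2,1)
Union (26 distinct): (0,0) (0,1) (0,2) (0,3) (0,4) (0,5) (1,1) (1,2) (1,3) (1,5) (2,0) (2,1) (2,2) (2,3) (2,4) (2,5) (3,1) (3,2) (3,3) (3,5) (4,0) (4,1) (4,2) (4,3) (4,5) (5,5)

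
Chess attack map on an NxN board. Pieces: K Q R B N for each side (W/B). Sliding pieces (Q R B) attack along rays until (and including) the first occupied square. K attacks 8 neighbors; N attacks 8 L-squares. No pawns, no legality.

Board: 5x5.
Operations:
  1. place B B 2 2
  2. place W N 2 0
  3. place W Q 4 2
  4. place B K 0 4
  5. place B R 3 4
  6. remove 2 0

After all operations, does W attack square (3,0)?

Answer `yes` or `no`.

Op 1: place BB@(2,2)
Op 2: place WN@(2,0)
Op 3: place WQ@(4,2)
Op 4: place BK@(0,4)
Op 5: place BR@(3,4)
Op 6: remove (2,0)
Per-piece attacks for W:
  WQ@(4,2): attacks (4,3) (4,4) (4,1) (4,0) (3,2) (2,2) (3,3) (2,4) (3,1) (2,0) [ray(-1,0) blocked at (2,2)]
W attacks (3,0): no

Answer: no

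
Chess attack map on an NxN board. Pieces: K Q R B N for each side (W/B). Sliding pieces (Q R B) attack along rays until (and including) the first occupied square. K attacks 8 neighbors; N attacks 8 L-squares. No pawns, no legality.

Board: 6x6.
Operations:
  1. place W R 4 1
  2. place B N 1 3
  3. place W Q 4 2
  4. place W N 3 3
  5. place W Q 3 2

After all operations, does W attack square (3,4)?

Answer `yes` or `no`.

Op 1: place WR@(4,1)
Op 2: place BN@(1,3)
Op 3: place WQ@(4,2)
Op 4: place WN@(3,3)
Op 5: place WQ@(3,2)
Per-piece attacks for W:
  WQ@(3,2): attacks (3,3) (3,1) (3,0) (4,2) (2,2) (1,2) (0,2) (4,3) (5,4) (4,1) (2,3) (1,4) (0,5) (2,1) (1,0) [ray(0,1) blocked at (3,3); ray(1,0) blocked at (4,2); ray(1,-1) blocked at (4,1)]
  WN@(3,3): attacks (4,5) (5,4) (2,5) (1,4) (4,1) (5,2) (2,1) (1,2)
  WR@(4,1): attacks (4,2) (4,0) (5,1) (3,1) (2,1) (1,1) (0,1) [ray(0,1) blocked at (4,2)]
  WQ@(4,2): attacks (4,3) (4,4) (4,5) (4,1) (5,2) (3,2) (5,3) (5,1) (3,3) (3,1) (2,0) [ray(0,-1) blocked at (4,1); ray(-1,0) blocked at (3,2); ray(-1,1) blocked at (3,3)]
W attacks (3,4): no

Answer: no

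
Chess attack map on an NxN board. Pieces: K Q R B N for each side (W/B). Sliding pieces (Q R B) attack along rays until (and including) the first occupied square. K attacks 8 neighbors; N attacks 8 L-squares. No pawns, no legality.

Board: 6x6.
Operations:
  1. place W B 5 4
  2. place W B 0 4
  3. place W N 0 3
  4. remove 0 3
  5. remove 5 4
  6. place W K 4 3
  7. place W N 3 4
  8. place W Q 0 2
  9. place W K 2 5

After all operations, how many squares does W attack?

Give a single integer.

Op 1: place WB@(5,4)
Op 2: place WB@(0,4)
Op 3: place WN@(0,3)
Op 4: remove (0,3)
Op 5: remove (5,4)
Op 6: place WK@(4,3)
Op 7: place WN@(3,4)
Op 8: place WQ@(0,2)
Op 9: place WK@(2,5)
Per-piece attacks for W:
  WQ@(0,2): attacks (0,3) (0,4) (0,1) (0,0) (1,2) (2,2) (3,2) (4,2) (5,2) (1,3) (2,4) (3,5) (1,1) (2,0) [ray(0,1) blocked at (0,4)]
  WB@(0,4): attacks (1,5) (1,3) (2,2) (3,1) (4,0)
  WK@(2,5): attacks (2,4) (3,5) (1,5) (3,4) (1,4)
  WN@(3,4): attacks (5,5) (1,5) (4,2) (5,3) (2,2) (1,3)
  WK@(4,3): attacks (4,4) (4,2) (5,3) (3,3) (5,4) (5,2) (3,4) (3,2)
Union (24 distinct): (0,0) (0,1) (0,3) (0,4) (1,1) (1,2) (1,3) (1,4) (1,5) (2,0) (2,2) (2,4) (3,1) (3,2) (3,3) (3,4) (3,5) (4,0) (4,2) (4,4) (5,2) (5,3) (5,4) (5,5)

Answer: 24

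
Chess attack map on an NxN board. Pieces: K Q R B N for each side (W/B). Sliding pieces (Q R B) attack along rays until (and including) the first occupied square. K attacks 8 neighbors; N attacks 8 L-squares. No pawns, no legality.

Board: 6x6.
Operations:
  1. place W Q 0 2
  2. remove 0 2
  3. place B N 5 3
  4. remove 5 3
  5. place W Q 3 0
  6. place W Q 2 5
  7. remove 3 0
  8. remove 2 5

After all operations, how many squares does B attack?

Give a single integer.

Op 1: place WQ@(0,2)
Op 2: remove (0,2)
Op 3: place BN@(5,3)
Op 4: remove (5,3)
Op 5: place WQ@(3,0)
Op 6: place WQ@(2,5)
Op 7: remove (3,0)
Op 8: remove (2,5)
Per-piece attacks for B:
Union (0 distinct): (none)

Answer: 0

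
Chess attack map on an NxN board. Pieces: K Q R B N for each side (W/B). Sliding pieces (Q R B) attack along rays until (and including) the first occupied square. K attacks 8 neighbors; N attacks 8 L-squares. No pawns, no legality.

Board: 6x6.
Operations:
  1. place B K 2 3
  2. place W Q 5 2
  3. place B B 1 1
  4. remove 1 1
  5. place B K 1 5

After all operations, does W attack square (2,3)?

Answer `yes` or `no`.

Op 1: place BK@(2,3)
Op 2: place WQ@(5,2)
Op 3: place BB@(1,1)
Op 4: remove (1,1)
Op 5: place BK@(1,5)
Per-piece attacks for W:
  WQ@(5,2): attacks (5,3) (5,4) (5,5) (5,1) (5,0) (4,2) (3,2) (2,2) (1,2) (0,2) (4,3) (3,4) (2,5) (4,1) (3,0)
W attacks (2,3): no

Answer: no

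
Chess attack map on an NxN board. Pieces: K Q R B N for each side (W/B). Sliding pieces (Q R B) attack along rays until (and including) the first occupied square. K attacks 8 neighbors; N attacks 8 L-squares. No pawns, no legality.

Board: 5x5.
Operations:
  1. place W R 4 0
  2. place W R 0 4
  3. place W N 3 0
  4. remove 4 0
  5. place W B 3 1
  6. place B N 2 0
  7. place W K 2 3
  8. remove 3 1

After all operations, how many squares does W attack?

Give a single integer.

Answer: 15

Derivation:
Op 1: place WR@(4,0)
Op 2: place WR@(0,4)
Op 3: place WN@(3,0)
Op 4: remove (4,0)
Op 5: place WB@(3,1)
Op 6: place BN@(2,0)
Op 7: place WK@(2,3)
Op 8: remove (3,1)
Per-piece attacks for W:
  WR@(0,4): attacks (0,3) (0,2) (0,1) (0,0) (1,4) (2,4) (3,4) (4,4)
  WK@(2,3): attacks (2,4) (2,2) (3,3) (1,3) (3,4) (3,2) (1,4) (1,2)
  WN@(3,0): attacks (4,2) (2,2) (1,1)
Union (15 distinct): (0,0) (0,1) (0,2) (0,3) (1,1) (1,2) (1,3) (1,4) (2,2) (2,4) (3,2) (3,3) (3,4) (4,2) (4,4)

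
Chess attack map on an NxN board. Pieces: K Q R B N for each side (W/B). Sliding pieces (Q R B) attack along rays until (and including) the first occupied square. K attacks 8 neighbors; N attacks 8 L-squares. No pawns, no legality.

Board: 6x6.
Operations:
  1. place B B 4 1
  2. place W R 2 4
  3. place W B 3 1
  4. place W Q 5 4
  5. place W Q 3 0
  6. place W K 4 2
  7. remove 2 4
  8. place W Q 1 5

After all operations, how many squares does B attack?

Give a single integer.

Op 1: place BB@(4,1)
Op 2: place WR@(2,4)
Op 3: place WB@(3,1)
Op 4: place WQ@(5,4)
Op 5: place WQ@(3,0)
Op 6: place WK@(4,2)
Op 7: remove (2,4)
Op 8: place WQ@(1,5)
Per-piece attacks for B:
  BB@(4,1): attacks (5,2) (5,0) (3,2) (2,3) (1,4) (0,5) (3,0) [ray(-1,-1) blocked at (3,0)]
Union (7 distinct): (0,5) (1,4) (2,3) (3,0) (3,2) (5,0) (5,2)

Answer: 7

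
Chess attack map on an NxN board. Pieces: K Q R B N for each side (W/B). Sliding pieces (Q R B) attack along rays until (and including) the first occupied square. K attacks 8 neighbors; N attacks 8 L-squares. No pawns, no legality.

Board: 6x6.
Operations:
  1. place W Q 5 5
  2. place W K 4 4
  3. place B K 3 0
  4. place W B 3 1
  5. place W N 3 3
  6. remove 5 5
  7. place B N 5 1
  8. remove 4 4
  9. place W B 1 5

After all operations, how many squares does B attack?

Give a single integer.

Op 1: place WQ@(5,5)
Op 2: place WK@(4,4)
Op 3: place BK@(3,0)
Op 4: place WB@(3,1)
Op 5: place WN@(3,3)
Op 6: remove (5,5)
Op 7: place BN@(5,1)
Op 8: remove (4,4)
Op 9: place WB@(1,5)
Per-piece attacks for B:
  BK@(3,0): attacks (3,1) (4,0) (2,0) (4,1) (2,1)
  BN@(5,1): attacks (4,3) (3,2) (3,0)
Union (8 distinct): (2,0) (2,1) (3,0) (3,1) (3,2) (4,0) (4,1) (4,3)

Answer: 8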